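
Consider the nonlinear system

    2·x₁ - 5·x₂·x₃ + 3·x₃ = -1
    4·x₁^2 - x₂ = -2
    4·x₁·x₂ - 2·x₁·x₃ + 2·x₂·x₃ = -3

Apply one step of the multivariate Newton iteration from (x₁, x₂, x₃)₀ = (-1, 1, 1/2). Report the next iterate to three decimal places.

At (-1, 1, 1/2): F = (-2.000, 5.000, 1.000).
Jacobian J = [[2, -5·x₃, -5·x₂ + 3], [8·x₁, -1, 0], [4·x₂ - 2·x₃, 4·x₁ + 2·x₃, -2·x₁ + 2·x₂]].
At the point, J = [[2.000, -2.500, -2.000], [-8.000, -1.000, 0.000], [3.000, -3.000, 4.000]] (det J = -142.000).
Solving J·Δ = −F gives Δ = (0.606, 0.155, -0.588).
Then the next iterate is (x₁, x₂, x₃)₁ = (-0.394, 1.155, -0.088).

(-0.394, 1.155, -0.088)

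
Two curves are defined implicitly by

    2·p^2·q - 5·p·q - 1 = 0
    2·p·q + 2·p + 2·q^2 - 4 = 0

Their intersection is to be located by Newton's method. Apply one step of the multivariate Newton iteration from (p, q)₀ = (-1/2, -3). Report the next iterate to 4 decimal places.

(-0.1858, -1.8659)

At (-1/2, -3): F = (-10.0000, 16.0000).
Jacobian J = [[4·p·q - 5·q, 2·p^2 - 5·p], [2·q + 2, 2·p + 4·q]].
At the point, J = [[21.0000, 3.0000], [-4.0000, -13.0000]] (det J = -261.0000).
Solving J·Δ = −F gives Δ = (0.3142, 1.1341).
Then the next iterate is (p, q)₁ = (-0.1858, -1.8659).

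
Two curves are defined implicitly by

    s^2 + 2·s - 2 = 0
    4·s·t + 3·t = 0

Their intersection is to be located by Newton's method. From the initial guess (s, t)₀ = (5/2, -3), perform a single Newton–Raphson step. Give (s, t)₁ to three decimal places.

(1.179, -1.220)

At (5/2, -3): F = (9.250, -39.000).
Jacobian J = [[2·s + 2, 0], [4·t, 4·s + 3]].
At the point, J = [[7.000, 0.000], [-12.000, 13.000]] (det J = 91.000).
Solving J·Δ = −F gives Δ = (-1.321, 1.780).
Then the next iterate is (s, t)₁ = (1.179, -1.220).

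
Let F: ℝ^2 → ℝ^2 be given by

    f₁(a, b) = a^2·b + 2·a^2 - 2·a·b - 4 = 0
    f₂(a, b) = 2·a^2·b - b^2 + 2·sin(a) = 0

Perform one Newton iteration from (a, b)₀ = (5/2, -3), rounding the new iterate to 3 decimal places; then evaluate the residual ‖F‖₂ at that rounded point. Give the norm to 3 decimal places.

23.419

At (5/2, -3): F = (4.750, -45.30306).
Jacobian J = [[2·a·b + 4·a - 2·b, a^2 - 2·a], [4·a·b + 2·cos(a), 2·a^2 - 2·b]].
At the point, J = [[1.000, 1.250], [-31.60229, 18.500]] (det J = 58.00286).
Solving J·Δ = −F gives Δ = (-2.491, -1.807).
Then the next iterate is (a, b)₁ = (0.009, -4.807).
Re-evaluating at (0.009, -4.807): F = (-3.91370, -23.09003), so ‖F‖₂ = 23.419.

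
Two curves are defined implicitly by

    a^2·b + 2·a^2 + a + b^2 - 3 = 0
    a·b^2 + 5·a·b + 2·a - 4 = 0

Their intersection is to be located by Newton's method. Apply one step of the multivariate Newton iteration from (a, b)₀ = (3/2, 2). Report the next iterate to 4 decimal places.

At (3/2, 2): F = (11.5000, 20.0000).
Jacobian J = [[2·a·b + 4·a + 1, a^2 + 2·b], [b^2 + 5·b + 2, 2·a·b + 5·a]].
At the point, J = [[13.0000, 6.2500], [16.0000, 13.5000]] (det J = 75.5000).
Solving J·Δ = −F gives Δ = (-0.4007, -1.0066).
Then the next iterate is (a, b)₁ = (1.0993, 0.9934).

(1.0993, 0.9934)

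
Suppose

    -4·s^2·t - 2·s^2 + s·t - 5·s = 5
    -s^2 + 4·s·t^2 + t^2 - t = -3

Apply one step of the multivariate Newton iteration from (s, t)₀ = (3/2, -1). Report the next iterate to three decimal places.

(-26.250, -2.267)

At (3/2, -1): F = (-9.500, 8.750).
Jacobian J = [[-8·s·t - 4·s + t - 5, -4·s^2 + s], [-2·s + 4·t^2, 8·s·t + 2·t - 1]].
At the point, J = [[0.000, -7.500], [1.000, -15.000]] (det J = 7.500).
Solving J·Δ = −F gives Δ = (-27.750, -1.267).
Then the next iterate is (s, t)₁ = (-26.250, -2.267).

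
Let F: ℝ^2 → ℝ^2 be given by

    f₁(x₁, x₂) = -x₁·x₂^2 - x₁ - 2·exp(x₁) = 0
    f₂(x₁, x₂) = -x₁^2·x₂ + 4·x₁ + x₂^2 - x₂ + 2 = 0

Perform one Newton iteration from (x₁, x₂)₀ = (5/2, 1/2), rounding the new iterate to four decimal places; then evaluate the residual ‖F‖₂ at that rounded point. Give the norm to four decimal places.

13.3348

At (5/2, 1/2): F = (-27.489988, 8.6250).
Jacobian J = [[-x₂^2 - 2·exp(x₁) - 1, -2·x₁·x₂], [-2·x₁·x₂ + 4, -x₁^2 + 2·x₂ - 1]].
At the point, J = [[-25.614988, -2.5000], [1.5000, -6.2500]] (det J = 163.843675).
Solving J·Δ = −F gives Δ = (-1.1802, 1.0967).
Then the next iterate is (x₁, x₂)₁ = (1.3198, 1.5967).
Re-evaluating at (1.3198, 1.5967): F = (-12.169911, 5.450704), so ‖F‖₂ = 13.3348.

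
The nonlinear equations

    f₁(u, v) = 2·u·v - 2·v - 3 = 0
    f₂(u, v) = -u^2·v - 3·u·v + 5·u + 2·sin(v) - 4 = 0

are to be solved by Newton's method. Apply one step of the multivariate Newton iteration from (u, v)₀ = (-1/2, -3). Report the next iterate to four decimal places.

At (-1/2, -3): F = (6.0000, -10.532240).
Jacobian J = [[2·v, 2·u - 2], [-2·u·v - 3·v + 5, -u^2 - 3·u + 2·cos(v)]].
At the point, J = [[-6.0000, -3.0000], [11.0000, -0.729985]] (det J = 37.379910).
Solving J·Δ = −F gives Δ = (0.9625, 0.0751).
Then the next iterate is (u, v)₁ = (0.4625, -2.9249).

(0.4625, -2.9249)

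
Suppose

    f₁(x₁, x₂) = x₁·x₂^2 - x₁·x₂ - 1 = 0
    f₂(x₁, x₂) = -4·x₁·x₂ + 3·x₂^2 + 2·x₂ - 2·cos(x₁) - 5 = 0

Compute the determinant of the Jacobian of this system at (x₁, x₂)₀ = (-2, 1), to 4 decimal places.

J = [[x₂^2 - x₂, 2·x₁·x₂ - x₁], [-4·x₂ + 2·sin(x₁), -4·x₁ + 6·x₂ + 2]].
At the point, J = [[0.0000, -2.0000], [-5.818595, 16.0000]].
det J = -11.6372.

-11.6372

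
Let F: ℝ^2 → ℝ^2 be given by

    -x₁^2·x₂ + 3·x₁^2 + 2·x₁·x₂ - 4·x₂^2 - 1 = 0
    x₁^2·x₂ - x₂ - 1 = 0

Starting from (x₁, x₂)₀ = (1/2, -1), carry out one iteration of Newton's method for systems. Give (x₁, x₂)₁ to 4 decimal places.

At (1/2, -1): F = (-5.0000, -0.2500).
Jacobian J = [[-2·x₁·x₂ + 6·x₁ + 2·x₂, -x₁^2 + 2·x₁ - 8·x₂], [2·x₁·x₂, x₁^2 - 1]].
At the point, J = [[2.0000, 8.7500], [-1.0000, -0.7500]] (det J = 7.2500).
Solving J·Δ = −F gives Δ = (-0.8190, 0.7586).
Then the next iterate is (x₁, x₂)₁ = (-0.3190, -0.2414).

(-0.3190, -0.2414)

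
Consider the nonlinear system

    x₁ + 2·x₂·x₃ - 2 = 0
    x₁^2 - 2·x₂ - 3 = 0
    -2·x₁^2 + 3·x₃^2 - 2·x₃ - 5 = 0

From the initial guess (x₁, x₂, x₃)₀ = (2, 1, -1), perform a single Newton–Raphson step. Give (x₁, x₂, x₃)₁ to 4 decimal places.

At (2, 1, -1): F = (-2.0000, -1.0000, -8.0000).
Jacobian J = [[1, 2·x₃, 2·x₂], [2·x₁, -2, 0], [-4·x₁, 0, 6·x₃ - 2]].
At the point, J = [[1.0000, -2.0000, 2.0000], [4.0000, -2.0000, 0.0000], [-8.0000, 0.0000, -8.0000]] (det J = -80.0000).
Solving J·Δ = −F gives Δ = (-0.6000, -1.7000, -0.4000).
Then the next iterate is (x₁, x₂, x₃)₁ = (1.4000, -0.7000, -1.4000).

(1.4000, -0.7000, -1.4000)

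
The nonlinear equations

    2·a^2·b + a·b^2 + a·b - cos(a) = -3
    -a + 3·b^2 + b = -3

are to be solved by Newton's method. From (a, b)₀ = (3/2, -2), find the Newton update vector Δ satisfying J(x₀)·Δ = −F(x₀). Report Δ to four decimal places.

At (3/2, -2): F = (-3.070737, 11.5000).
Jacobian J = [[4·a·b + b^2 + b + sin(a), 2·a^2 + 2·a·b + a], [-1, 6·b + 1]].
At the point, J = [[-9.002505, 0.0000], [-1.0000, -11.0000]] (det J = 99.027555).
Solving J·Δ = −F gives Δ = (-0.3411, 1.0765).

(-0.3411, 1.0765)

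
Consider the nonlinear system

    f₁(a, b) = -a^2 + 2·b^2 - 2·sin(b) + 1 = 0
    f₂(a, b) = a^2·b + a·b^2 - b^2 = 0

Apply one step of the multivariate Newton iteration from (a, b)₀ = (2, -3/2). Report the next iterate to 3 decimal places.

(1.277, -0.460)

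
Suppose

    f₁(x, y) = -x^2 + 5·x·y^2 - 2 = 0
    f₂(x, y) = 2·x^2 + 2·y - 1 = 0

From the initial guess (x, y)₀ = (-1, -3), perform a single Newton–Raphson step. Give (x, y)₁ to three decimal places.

(-1.252, -1.005)

At (-1, -3): F = (-48.000, -5.000).
Jacobian J = [[-2·x + 5·y^2, 10·x·y], [4·x, 2]].
At the point, J = [[47.000, 30.000], [-4.000, 2.000]] (det J = 214.000).
Solving J·Δ = −F gives Δ = (-0.252, 1.995).
Then the next iterate is (x, y)₁ = (-1.252, -1.005).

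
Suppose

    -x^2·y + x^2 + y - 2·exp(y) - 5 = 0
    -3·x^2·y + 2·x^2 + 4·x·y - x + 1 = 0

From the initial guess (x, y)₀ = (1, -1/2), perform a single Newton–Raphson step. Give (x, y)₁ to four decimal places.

(1.4322, -3.7287)

At (1, -1/2): F = (-5.213061, 1.5000).
Jacobian J = [[-2·x·y + 2·x, -x^2 - 2·exp(y) + 1], [-6·x·y + 4·x + 4·y - 1, -3·x^2 + 4·x]].
At the point, J = [[3.0000, -1.213061], [4.0000, 1.0000]] (det J = 7.852245).
Solving J·Δ = −F gives Δ = (0.4322, -3.2287).
Then the next iterate is (x, y)₁ = (1.4322, -3.7287).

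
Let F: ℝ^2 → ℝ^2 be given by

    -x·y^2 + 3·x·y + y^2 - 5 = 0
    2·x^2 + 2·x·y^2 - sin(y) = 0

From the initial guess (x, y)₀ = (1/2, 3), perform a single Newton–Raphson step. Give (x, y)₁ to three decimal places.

(0.343, 2.111)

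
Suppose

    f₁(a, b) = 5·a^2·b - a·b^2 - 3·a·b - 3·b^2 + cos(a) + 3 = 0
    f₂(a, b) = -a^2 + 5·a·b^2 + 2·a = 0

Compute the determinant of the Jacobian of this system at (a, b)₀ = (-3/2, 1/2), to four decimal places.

-27.1687

J = [[10·a·b - b^2 - 3·b - sin(a), 5·a^2 - 2·a·b - 3·a - 6·b], [-2·a + 5·b^2 + 2, 10·a·b]].
At the point, J = [[-8.252505, 14.2500], [6.2500, -7.5000]].
det J = -27.1687.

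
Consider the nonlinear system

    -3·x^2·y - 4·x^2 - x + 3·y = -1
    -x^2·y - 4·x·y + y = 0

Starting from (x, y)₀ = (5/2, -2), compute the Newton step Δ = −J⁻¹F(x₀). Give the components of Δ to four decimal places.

At (5/2, -2): F = (5.0000, 30.5000).
Jacobian J = [[-6·x·y - 8·x - 1, -3·x^2 + 3], [-2·x·y - 4·y, -x^2 - 4·x + 1]].
At the point, J = [[9.0000, -15.7500], [18.0000, -15.2500]] (det J = 146.2500).
Solving J·Δ = −F gives Δ = (-2.7632, -1.2615).

(-2.7632, -1.2615)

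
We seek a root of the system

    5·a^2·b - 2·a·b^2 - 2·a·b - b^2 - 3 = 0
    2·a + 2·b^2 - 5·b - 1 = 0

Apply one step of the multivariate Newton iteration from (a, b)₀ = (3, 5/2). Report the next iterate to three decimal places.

At (3, 5/2): F = (50.750, 5.000).
Jacobian J = [[10·a·b - 2·b^2 - 2·b, 5·a^2 - 4·a·b - 2·a - 2·b], [2, 4·b - 5]].
At the point, J = [[57.500, 4.000], [2.000, 5.000]] (det J = 279.500).
Solving J·Δ = −F gives Δ = (-0.836, -0.665).
Then the next iterate is (a, b)₁ = (2.164, 1.835).

(2.164, 1.835)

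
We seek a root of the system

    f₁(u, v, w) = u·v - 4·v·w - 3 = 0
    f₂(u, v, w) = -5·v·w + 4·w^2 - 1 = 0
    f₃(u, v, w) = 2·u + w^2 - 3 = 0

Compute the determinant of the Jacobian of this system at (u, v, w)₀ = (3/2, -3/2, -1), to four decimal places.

-50.5000

J = [[v, u - 4·w, -4·v], [0, -5·w, -5·v + 8·w], [2, 0, 2·w]].
At the point, J = [[-1.5000, 5.5000, 6.0000], [0.0000, 5.0000, -0.5000], [2.0000, 0.0000, -2.0000]].
det J = -50.5000.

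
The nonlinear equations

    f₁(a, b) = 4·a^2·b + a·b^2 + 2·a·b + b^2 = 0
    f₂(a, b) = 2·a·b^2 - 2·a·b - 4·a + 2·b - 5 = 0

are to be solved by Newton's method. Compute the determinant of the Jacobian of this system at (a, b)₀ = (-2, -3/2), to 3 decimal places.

J = [[8·a·b + b^2 + 2·b, 4·a^2 + 2·a·b + 2·a + 2·b], [2·b^2 - 2·b - 4, 4·a·b - 2·a + 2]].
At the point, J = [[23.250, 15.000], [3.500, 18.000]].
det J = 366.000.

366.000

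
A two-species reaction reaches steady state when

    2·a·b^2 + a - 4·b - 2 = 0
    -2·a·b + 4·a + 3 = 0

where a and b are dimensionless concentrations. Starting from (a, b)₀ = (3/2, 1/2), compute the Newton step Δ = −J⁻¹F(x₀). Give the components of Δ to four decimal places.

(8.5000, 11.0000)

At (3/2, 1/2): F = (-1.7500, 7.5000).
Jacobian J = [[2·b^2 + 1, 4·a·b - 4], [-2·b + 4, -2·a]].
At the point, J = [[1.5000, -1.0000], [3.0000, -3.0000]] (det J = -1.5000).
Solving J·Δ = −F gives Δ = (8.5000, 11.0000).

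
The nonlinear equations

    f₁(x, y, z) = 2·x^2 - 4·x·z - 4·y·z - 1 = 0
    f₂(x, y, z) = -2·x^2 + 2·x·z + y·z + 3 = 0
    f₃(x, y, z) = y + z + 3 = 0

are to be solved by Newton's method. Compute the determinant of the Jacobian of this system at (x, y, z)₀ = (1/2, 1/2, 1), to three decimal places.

J = [[4·x - 4·z, -4·z, -4·x - 4·y], [-4·x + 2·z, z, 2·x + y], [0, 1, 1]].
At the point, J = [[-2.000, -4.000, -4.000], [0.000, 1.000, 1.500], [0.000, 1.000, 1.000]].
det J = 1.000.

1.000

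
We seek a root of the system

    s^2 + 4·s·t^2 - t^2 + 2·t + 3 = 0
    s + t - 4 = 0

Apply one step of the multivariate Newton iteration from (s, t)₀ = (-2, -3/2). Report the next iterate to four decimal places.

(6.3854, -2.3854)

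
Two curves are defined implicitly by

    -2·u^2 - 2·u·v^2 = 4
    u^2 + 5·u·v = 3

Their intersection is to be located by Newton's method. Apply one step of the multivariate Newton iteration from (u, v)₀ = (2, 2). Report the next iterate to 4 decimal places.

At (2, 2): F = (-28.0000, 21.0000).
Jacobian J = [[-4·u - 2·v^2, -4·u·v], [2·u + 5·v, 5·u]].
At the point, J = [[-16.0000, -16.0000], [14.0000, 10.0000]] (det J = 64.0000).
Solving J·Δ = −F gives Δ = (-0.8750, -0.8750).
Then the next iterate is (u, v)₁ = (1.1250, 1.1250).

(1.1250, 1.1250)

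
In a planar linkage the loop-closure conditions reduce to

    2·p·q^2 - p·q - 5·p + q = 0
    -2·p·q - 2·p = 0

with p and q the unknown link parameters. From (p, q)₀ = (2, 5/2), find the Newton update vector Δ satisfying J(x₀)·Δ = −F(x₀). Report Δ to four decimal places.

(-1.9115, -0.1549)

At (2, 5/2): F = (12.5000, -14.0000).
Jacobian J = [[2·q^2 - q - 5, 4·p·q - p + 1], [-2·q - 2, -2·p]].
At the point, J = [[5.0000, 19.0000], [-7.0000, -4.0000]] (det J = 113.0000).
Solving J·Δ = −F gives Δ = (-1.9115, -0.1549).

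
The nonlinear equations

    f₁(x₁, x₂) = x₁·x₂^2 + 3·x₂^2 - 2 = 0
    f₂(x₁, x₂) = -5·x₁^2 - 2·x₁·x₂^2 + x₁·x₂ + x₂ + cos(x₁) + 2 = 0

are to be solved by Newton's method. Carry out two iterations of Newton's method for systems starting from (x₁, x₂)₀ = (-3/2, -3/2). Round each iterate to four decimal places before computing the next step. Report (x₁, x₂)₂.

(-0.9570, -0.9876)

At (-3/2, -3/2): F = (1.3750, -1.679263).
Jacobian J = [[x₂^2, 2·x₁·x₂ + 6·x₂], [-10·x₁ - 2·x₂^2 + x₂ - sin(x₁), -4·x₁·x₂ + x₁ + 1]].
At the point, J = [[2.2500, -4.5000], [9.997495, -9.5000]] (det J = 23.613727).
Solving J·Δ = −F gives Δ = (0.8732, 0.7421).
Then the next iterate is (x₁, x₂)₁ = (-0.6268, -0.7579).
Round to (-0.6268, -0.7579) and repeat: F = (-0.636804, 1.282753), J = [[0.574412, -3.597297], [4.947831, -1.527007]].
Δ = (-0.3302, -0.2297), so (x₁, x₂)₂ = (-0.9570, -0.9876).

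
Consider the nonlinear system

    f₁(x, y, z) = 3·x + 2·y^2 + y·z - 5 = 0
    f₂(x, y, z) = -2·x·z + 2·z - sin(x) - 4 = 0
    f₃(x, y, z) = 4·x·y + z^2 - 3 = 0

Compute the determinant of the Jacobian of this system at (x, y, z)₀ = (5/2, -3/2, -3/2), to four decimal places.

-187.5429

J = [[3, 4·y + z, y], [-2·z - cos(x), 0, -2·x + 2], [4·y, 4·x, 2·z]].
At the point, J = [[3.0000, -7.5000, -1.5000], [3.801144, 0.0000, -3.0000], [-6.0000, 10.0000, -3.0000]].
det J = -187.5429.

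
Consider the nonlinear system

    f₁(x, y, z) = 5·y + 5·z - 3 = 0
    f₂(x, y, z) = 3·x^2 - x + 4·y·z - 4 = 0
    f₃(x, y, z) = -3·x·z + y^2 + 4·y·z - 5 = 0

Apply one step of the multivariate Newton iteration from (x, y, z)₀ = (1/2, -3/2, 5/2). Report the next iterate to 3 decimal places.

At (1/2, -3/2, 5/2): F = (2.000, -18.750, -21.500).
Jacobian J = [[0, 5, 5], [6·x - 1, 4·z, 4·y], [-3·z, 2·y + 4·z, -3·x + 4·y]].
At the point, J = [[0.000, 5.000, 5.000], [2.000, 10.000, -6.000], [-7.500, 7.000, -7.500]] (det J = 745.000).
Solving J·Δ = −F gives Δ = (-0.395, 1.071, -1.471).
Then the next iterate is (x, y, z)₁ = (0.105, -0.429, 1.029).

(0.105, -0.429, 1.029)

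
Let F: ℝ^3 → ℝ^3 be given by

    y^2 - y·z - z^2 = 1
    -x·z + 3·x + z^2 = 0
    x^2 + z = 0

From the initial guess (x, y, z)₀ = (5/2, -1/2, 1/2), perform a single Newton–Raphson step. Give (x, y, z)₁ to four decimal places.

(0.8375, -1.5208, 2.0625)

At (5/2, -1/2, 1/2): F = (-0.7500, 6.5000, 6.7500).
Jacobian J = [[0, 2·y - z, -y - 2·z], [-z + 3, 0, -x + 2·z], [2·x, 0, 1]].
At the point, J = [[0.0000, -1.5000, -0.5000], [2.5000, 0.0000, -1.5000], [5.0000, 0.0000, 1.0000]] (det J = 15.0000).
Solving J·Δ = −F gives Δ = (-1.6625, -1.0208, 1.5625).
Then the next iterate is (x, y, z)₁ = (0.8375, -1.5208, 2.0625).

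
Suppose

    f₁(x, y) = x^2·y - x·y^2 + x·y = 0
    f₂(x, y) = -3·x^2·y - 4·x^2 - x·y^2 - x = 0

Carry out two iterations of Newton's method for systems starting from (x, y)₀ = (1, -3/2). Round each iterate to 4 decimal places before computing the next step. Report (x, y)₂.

At (1, -3/2): F = (-5.2500, -2.7500).
Jacobian J = [[2·x·y - y^2 + y, x^2 - 2·x·y + x], [-6·x·y - 8·x - y^2 - 1, -3·x^2 - 2·x·y]].
At the point, J = [[-6.7500, 5.0000], [-2.2500, 0.0000]] (det J = 11.2500).
Solving J·Δ = −F gives Δ = (-1.2222, -0.6000).
Then the next iterate is (x, y)₁ = (-0.2222, -2.1000).
Round to (-0.2222, -2.1000) and repeat: F = (1.342839, 1.315660), J = [[-5.576760, -1.106067], [-6.432120, -1.081359]].
Δ = (0.0029, 1.1996), so (x, y)₂ = (-0.2193, -0.9004).

(-0.2193, -0.9004)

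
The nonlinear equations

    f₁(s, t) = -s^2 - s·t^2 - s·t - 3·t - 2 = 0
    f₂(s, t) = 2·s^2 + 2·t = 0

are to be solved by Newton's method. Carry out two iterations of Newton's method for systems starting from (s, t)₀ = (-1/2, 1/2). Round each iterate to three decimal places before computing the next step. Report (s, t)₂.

At (-1/2, 1/2): F = (-3.375, 1.500).
Jacobian J = [[-2·s - t^2 - t, -2·s·t - s - 3], [4·s, 2]].
At the point, J = [[0.250, -2.000], [-2.000, 2.000]] (det J = -3.500).
Solving J·Δ = −F gives Δ = (-1.071, -1.821).
Then the next iterate is (s, t)₁ = (-1.571, -1.321).
Round to (-1.571, -1.321) and repeat: F = (0.16113, 2.29408), J = [[2.71796, -5.57958], [-6.284, 2.000]].
Δ = (0.443, 0.245), so (s, t)₂ = (-1.128, -1.076).

(-1.128, -1.076)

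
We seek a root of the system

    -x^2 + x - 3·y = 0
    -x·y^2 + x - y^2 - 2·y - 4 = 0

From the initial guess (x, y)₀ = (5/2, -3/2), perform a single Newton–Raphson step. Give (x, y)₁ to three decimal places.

At (5/2, -3/2): F = (0.750, -6.375).
Jacobian J = [[-2·x + 1, -3], [-y^2 + 1, -2·x·y - 2·y - 2]].
At the point, J = [[-4.000, -3.000], [-1.250, 8.500]] (det J = -37.750).
Solving J·Δ = −F gives Δ = (-0.338, 0.700).
Then the next iterate is (x, y)₁ = (2.162, -0.800).

(2.162, -0.800)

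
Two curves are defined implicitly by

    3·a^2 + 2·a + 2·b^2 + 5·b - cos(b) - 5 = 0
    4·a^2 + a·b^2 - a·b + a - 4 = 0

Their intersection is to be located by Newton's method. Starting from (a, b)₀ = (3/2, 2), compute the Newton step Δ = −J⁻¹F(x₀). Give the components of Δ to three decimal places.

(-0.175, -1.527)

At (3/2, 2): F = (23.16615, 9.500).
Jacobian J = [[6·a + 2, 4·b + sin(b) + 5], [8·a + b^2 - b + 1, 2·a·b - a]].
At the point, J = [[11.000, 13.90930], [15.000, 4.500]] (det J = -159.13946).
Solving J·Δ = −F gives Δ = (-0.175, -1.527).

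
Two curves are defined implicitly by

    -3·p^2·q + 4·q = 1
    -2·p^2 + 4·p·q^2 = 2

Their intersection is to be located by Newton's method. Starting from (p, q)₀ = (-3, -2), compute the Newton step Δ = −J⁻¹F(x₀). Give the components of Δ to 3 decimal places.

(0.550, 1.096)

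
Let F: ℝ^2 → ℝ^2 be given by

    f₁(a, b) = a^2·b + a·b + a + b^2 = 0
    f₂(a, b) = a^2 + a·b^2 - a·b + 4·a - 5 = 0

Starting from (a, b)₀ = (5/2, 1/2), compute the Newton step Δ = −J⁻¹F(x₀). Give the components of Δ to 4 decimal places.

At (5/2, 1/2): F = (7.1250, 10.6250).
Jacobian J = [[2·a·b + b + 1, a^2 + a + 2·b], [2·a + b^2 - b + 4, 2·a·b - a]].
At the point, J = [[4.0000, 9.7500], [8.7500, 0.0000]] (det J = -85.3125).
Solving J·Δ = −F gives Δ = (-1.2143, -0.2326).

(-1.2143, -0.2326)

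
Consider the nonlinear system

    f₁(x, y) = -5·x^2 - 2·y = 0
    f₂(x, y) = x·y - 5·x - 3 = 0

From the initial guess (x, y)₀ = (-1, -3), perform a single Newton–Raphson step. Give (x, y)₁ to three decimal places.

(-0.654, -0.769)

At (-1, -3): F = (1.000, 5.000).
Jacobian J = [[-10·x, -2], [y - 5, x]].
At the point, J = [[10.000, -2.000], [-8.000, -1.000]] (det J = -26.000).
Solving J·Δ = −F gives Δ = (0.346, 2.231).
Then the next iterate is (x, y)₁ = (-0.654, -0.769).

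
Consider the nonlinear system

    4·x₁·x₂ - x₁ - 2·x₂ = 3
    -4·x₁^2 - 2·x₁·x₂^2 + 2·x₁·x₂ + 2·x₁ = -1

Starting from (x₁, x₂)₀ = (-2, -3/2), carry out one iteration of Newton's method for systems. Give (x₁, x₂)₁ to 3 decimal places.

(-0.783, -0.952)

At (-2, -3/2): F = (14.000, -4.000).
Jacobian J = [[4·x₂ - 1, 4·x₁ - 2], [-8·x₁ - 2·x₂^2 + 2·x₂ + 2, -4·x₁·x₂ + 2·x₁]].
At the point, J = [[-7.000, -10.000], [10.500, -16.000]] (det J = 217.000).
Solving J·Δ = −F gives Δ = (1.217, 0.548).
Then the next iterate is (x₁, x₂)₁ = (-0.783, -0.952).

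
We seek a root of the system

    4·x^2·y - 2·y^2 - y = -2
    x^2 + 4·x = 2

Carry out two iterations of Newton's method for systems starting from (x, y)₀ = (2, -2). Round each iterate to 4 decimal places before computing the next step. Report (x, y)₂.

At (2, -2): F = (-36.0000, 10.0000).
Jacobian J = [[8·x·y, 4·x^2 - 4·y - 1], [2·x + 4, 0]].
At the point, J = [[-32.0000, 23.0000], [8.0000, 0.0000]] (det J = -184.0000).
Solving J·Δ = −F gives Δ = (-1.2500, -0.1739).
Then the next iterate is (x, y)₁ = (0.7500, -2.1739).
Round to (0.7500, -2.1739) and repeat: F = (-10.169057, 1.5625), J = [[-13.0434, 9.9456], [5.5000, 0.0000]].
Δ = (-0.2841, 0.6499), so (x, y)₂ = (0.4659, -1.5240).

(0.4659, -1.5240)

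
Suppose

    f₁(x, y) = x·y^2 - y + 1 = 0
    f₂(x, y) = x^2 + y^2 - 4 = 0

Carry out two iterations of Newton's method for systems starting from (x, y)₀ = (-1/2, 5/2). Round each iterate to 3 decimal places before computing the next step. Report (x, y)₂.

(0.228, 2.001)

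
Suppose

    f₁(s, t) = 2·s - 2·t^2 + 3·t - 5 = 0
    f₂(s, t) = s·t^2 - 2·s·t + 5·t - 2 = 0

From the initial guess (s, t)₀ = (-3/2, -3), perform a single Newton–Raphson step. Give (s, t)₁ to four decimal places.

(-1.5131, -0.6649)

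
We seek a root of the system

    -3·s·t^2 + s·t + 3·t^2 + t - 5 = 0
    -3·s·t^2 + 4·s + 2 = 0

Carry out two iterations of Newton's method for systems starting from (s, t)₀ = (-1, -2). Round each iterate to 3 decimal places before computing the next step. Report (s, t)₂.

At (-1, -2): F = (19.000, 10.000).
Jacobian J = [[-3·t^2 + t, -6·s·t + s + 6·t + 1], [-3·t^2 + 4, -6·s·t]].
At the point, J = [[-14.000, -24.000], [-8.000, -12.000]] (det J = -24.000).
Solving J·Δ = −F gives Δ = (0.500, 0.500).
Then the next iterate is (s, t)₁ = (-0.500, -1.500).
Round to (-0.500, -1.500) and repeat: F = (4.375, 3.375), J = [[-8.250, -13.000], [-2.750, -4.500]].
Δ = (-17.591, 11.500), so (s, t)₂ = (-18.091, 10.000).

(-18.091, 10.000)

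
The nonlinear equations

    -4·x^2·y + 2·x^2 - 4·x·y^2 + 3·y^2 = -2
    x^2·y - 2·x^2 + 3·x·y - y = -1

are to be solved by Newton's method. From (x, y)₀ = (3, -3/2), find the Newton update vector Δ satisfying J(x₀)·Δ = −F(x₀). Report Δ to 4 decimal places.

(-1.2255, 0.6618)

At (3, -3/2): F = (53.7500, -42.5000).
Jacobian J = [[-8·x·y + 4·x - 4·y^2, -4·x^2 - 8·x·y + 6·y], [2·x·y - 4·x + 3·y, x^2 + 3·x - 1]].
At the point, J = [[39.0000, -9.0000], [-25.5000, 17.0000]] (det J = 433.5000).
Solving J·Δ = −F gives Δ = (-1.2255, 0.6618).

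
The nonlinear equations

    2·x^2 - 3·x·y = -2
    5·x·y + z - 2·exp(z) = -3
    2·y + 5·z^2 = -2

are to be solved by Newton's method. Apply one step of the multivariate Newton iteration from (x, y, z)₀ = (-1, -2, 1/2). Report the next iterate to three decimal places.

At (-1, -2, 1/2): F = (-2.000, 10.20256, -0.750).
Jacobian J = [[4·x - 3·y, -3·x, 0], [5·y, 5·x, -2·exp(z) + 1], [0, 2, 10·z]].
At the point, J = [[2.000, 3.000, 0.000], [-10.000, -5.000, -2.29744], [0.000, 2.000, 5.000]] (det J = 109.18977).
Solving J·Δ = −F gives Δ = (0.980, 0.013, 0.145).
Then the next iterate is (x, y, z)₁ = (-0.020, -1.987, 0.645).

(-0.020, -1.987, 0.645)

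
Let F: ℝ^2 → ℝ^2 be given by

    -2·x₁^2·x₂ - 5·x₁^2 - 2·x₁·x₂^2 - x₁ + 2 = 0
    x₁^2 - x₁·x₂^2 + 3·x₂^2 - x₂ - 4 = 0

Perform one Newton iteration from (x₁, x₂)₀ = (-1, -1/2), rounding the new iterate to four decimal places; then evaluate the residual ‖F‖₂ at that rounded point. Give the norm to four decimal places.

At (-1, -1/2): F = (-0.5000, -1.5000).
Jacobian J = [[-4·x₁·x₂ - 10·x₁ - 2·x₂^2 - 1, -2·x₁^2 - 4·x₁·x₂], [2·x₁ - x₂^2, -2·x₁·x₂ + 6·x₂ - 1]].
At the point, J = [[6.5000, -4.0000], [-2.2500, -5.0000]] (det J = -41.5000).
Solving J·Δ = −F gives Δ = (-0.0843, -0.2620).
Then the next iterate is (x₁, x₂)₁ = (-1.0843, -0.7620).
Re-evaluating at (-1.0843, -0.7620): F = (0.256729, 0.309231), so ‖F‖₂ = 0.4019.

0.4019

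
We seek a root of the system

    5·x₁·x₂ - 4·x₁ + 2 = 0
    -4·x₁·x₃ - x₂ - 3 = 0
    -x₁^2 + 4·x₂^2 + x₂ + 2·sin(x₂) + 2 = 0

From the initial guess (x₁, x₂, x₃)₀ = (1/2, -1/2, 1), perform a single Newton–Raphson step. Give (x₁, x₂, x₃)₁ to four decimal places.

(0.6578, 0.4104, -2.0209)

At (1/2, -1/2, 1): F = (-1.2500, -4.5000, 1.291149).
Jacobian J = [[5·x₂ - 4, 5·x₁, 0], [-4·x₃, -1, -4·x₁], [-2·x₁, 8·x₂ + 2·cos(x₂) + 1, 0]].
At the point, J = [[-6.5000, 2.5000, 0.0000], [-4.0000, -1.0000, -2.0000], [-1.0000, -1.244835, 0.0000]] (det J = 21.182853).
Solving J·Δ = −F gives Δ = (0.1578, 0.9104, -3.0209).
Then the next iterate is (x₁, x₂, x₃)₁ = (0.6578, 0.4104, -2.0209).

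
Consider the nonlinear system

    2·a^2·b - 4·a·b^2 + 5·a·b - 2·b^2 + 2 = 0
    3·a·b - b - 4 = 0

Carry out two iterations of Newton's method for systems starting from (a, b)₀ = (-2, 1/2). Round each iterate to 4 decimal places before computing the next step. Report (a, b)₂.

At (-2, 1/2): F = (2.5000, -7.5000).
Jacobian J = [[4·a·b - 4·b^2 + 5·b, 2·a^2 - 8·a·b + 5·a - 4·b], [3·b, 3·a - 1]].
At the point, J = [[-2.5000, 4.0000], [1.5000, -7.0000]] (det J = 11.5000).
Solving J·Δ = −F gives Δ = (-1.0870, -1.3043).
Then the next iterate is (a, b)₁ = (-3.0870, -0.8043).
Round to (-3.0870, -0.8043) and repeat: F = (5.779211, 4.252922), J = [[3.322402, -13.021655], [-2.4129, -10.2610]].
Δ = (-0.0598, 0.4285), so (a, b)₂ = (-3.1468, -0.3758).

(-3.1468, -0.3758)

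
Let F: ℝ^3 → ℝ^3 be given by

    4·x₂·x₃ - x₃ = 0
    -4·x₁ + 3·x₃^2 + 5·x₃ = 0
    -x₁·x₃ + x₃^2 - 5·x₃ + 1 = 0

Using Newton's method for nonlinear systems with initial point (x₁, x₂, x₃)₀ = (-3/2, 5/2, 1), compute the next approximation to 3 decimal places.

At (-3/2, 5/2, 1): F = (9.000, 14.000, -1.500).
Jacobian J = [[0, 4·x₃, 4·x₂ - 1], [-4, 0, 6·x₃ + 5], [-x₃, 0, -x₁ + 2·x₃ - 5]].
At the point, J = [[0.000, 4.000, 9.000], [-4.000, 0.000, 11.000], [-1.000, 0.000, -1.500]] (det J = -68.000).
Solving J·Δ = −F gives Δ = (0.265, 0.397, -1.176).
Then the next iterate is (x₁, x₂, x₃)₁ = (-1.235, 2.897, -0.176).

(-1.235, 2.897, -0.176)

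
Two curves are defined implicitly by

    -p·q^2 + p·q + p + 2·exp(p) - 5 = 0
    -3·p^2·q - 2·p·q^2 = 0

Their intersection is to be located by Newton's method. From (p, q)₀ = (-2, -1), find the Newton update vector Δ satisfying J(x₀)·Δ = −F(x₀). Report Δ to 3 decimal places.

(2.169, -0.719)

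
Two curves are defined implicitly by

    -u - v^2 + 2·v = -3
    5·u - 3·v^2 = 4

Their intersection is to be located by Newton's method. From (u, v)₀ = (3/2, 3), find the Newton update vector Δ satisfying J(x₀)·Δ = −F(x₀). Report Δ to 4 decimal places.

At (3/2, 3): F = (-1.5000, -23.5000).
Jacobian J = [[-1, -2·v + 2], [5, -6·v]].
At the point, J = [[-1.0000, -4.0000], [5.0000, -18.0000]] (det J = 38.0000).
Solving J·Δ = −F gives Δ = (1.7632, -0.8158).

(1.7632, -0.8158)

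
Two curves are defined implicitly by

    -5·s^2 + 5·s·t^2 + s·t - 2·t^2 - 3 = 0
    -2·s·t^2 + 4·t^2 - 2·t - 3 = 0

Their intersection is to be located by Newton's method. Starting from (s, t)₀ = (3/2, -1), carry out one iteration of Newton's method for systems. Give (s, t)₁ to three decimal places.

(-0.140, -0.180)

At (3/2, -1): F = (-10.250, 0.000).
Jacobian J = [[-10·s + 5·t^2 + t, 10·s·t + s - 4·t], [-2·t^2, -4·s·t + 8·t - 2]].
At the point, J = [[-11.000, -9.500], [-2.000, -4.000]] (det J = 25.000).
Solving J·Δ = −F gives Δ = (-1.640, 0.820).
Then the next iterate is (s, t)₁ = (-0.140, -0.180).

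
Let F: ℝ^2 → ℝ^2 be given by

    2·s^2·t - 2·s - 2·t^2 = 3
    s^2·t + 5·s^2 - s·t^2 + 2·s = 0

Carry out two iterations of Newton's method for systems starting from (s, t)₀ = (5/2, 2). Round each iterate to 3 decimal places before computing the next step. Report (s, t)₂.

At (5/2, 2): F = (9.000, 38.750).
Jacobian J = [[4·s·t - 2, 2·s^2 - 4·t], [2·s·t + 10·s - t^2 + 2, s^2 - 2·s·t]].
At the point, J = [[18.000, 4.500], [33.000, -3.750]] (det J = -216.000).
Solving J·Δ = −F gives Δ = (-0.964, 1.854).
Then the next iterate is (s, t)₁ = (1.536, 3.854).
Round to (1.536, 3.854) and repeat: F = (-17.59318, 1.14651), J = [[21.67898, -10.69741], [14.34617, -9.48019]].
Δ = (3.440, 5.326), so (s, t)₂ = (4.976, 9.180).

(4.976, 9.180)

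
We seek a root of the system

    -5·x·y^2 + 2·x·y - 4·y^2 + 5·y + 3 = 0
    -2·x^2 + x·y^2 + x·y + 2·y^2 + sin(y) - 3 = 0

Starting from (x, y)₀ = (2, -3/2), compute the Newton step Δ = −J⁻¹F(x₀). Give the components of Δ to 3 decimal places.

At (2, -3/2): F = (-42.000, -5.99749).
Jacobian J = [[-5·y^2 + 2·y, -10·x·y + 2·x - 8·y + 5], [-4·x + y^2 + y, 2·x·y + x + 4·y + cos(y)]].
At the point, J = [[-14.250, 51.000], [-7.250, -9.92926]] (det J = 511.24199).
Solving J·Δ = −F gives Δ = (-1.414, 0.428).

(-1.414, 0.428)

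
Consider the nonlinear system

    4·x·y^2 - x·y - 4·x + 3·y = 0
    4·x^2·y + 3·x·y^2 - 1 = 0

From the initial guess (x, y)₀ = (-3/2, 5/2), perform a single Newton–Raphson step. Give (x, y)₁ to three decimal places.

(-1.305, 1.847)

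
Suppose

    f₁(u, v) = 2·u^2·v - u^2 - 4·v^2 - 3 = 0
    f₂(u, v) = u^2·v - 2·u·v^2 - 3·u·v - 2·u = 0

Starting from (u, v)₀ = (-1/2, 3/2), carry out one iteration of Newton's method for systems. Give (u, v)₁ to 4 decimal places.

At (-1/2, 3/2): F = (-11.5000, 5.8750).
Jacobian J = [[4·u·v - 2·u, 2·u^2 - 8·v], [2·u·v - 2·v^2 - 3·v - 2, u^2 - 4·u·v - 3·u]].
At the point, J = [[-2.0000, -11.5000], [-12.5000, 4.7500]] (det J = -153.2500).
Solving J·Δ = −F gives Δ = (0.0844, -1.0147).
Then the next iterate is (u, v)₁ = (-0.4156, 0.4853).

(-0.4156, 0.4853)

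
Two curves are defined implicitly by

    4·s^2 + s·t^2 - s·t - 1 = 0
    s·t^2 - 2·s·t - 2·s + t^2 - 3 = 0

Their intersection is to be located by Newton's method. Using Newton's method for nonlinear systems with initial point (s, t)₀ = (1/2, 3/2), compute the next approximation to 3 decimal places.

At (1/2, 3/2): F = (0.375, -2.125).
Jacobian J = [[8·s + t^2 - t, 2·s·t - s], [t^2 - 2·t - 2, 2·s·t - 2·s + 2·t]].
At the point, J = [[4.750, 1.000], [-2.750, 3.500]] (det J = 19.375).
Solving J·Δ = −F gives Δ = (-0.177, 0.468).
Then the next iterate is (s, t)₁ = (0.323, 1.968).

(0.323, 1.968)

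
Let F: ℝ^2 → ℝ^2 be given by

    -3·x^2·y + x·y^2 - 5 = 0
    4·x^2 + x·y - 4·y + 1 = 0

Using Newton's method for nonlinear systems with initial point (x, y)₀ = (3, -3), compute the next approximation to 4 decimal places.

At (3, -3): F = (103.0000, 40.0000).
Jacobian J = [[-6·x·y + y^2, -3·x^2 + 2·x·y], [8·x + y, x - 4]].
At the point, J = [[63.0000, -45.0000], [21.0000, -1.0000]] (det J = 882.0000).
Solving J·Δ = −F gives Δ = (-1.9240, -0.4048).
Then the next iterate is (x, y)₁ = (1.0760, -3.4048).

(1.0760, -3.4048)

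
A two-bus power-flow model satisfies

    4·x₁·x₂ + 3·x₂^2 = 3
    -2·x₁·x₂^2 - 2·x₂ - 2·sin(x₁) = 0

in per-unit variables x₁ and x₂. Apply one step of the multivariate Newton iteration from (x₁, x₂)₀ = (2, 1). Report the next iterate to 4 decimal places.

At (2, 1): F = (8.0000, -7.818595).
Jacobian J = [[4·x₂, 4·x₁ + 6·x₂], [-2·x₂^2 - 2·cos(x₁), -4·x₁·x₂ - 2]].
At the point, J = [[4.0000, 14.0000], [-1.167706, -10.0000]] (det J = -23.652111).
Solving J·Δ = −F gives Δ = (1.2456, -0.9273).
Then the next iterate is (x₁, x₂)₁ = (3.2456, 0.0727).

(3.2456, 0.0727)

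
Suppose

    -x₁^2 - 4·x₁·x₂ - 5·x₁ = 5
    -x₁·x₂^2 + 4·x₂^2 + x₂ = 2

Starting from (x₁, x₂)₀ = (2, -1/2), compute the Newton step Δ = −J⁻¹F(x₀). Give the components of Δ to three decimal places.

At (2, -1/2): F = (-15.000, -2.000).
Jacobian J = [[-2·x₁ - 4·x₂ - 5, -4·x₁], [-x₂^2, -2·x₁·x₂ + 8·x₂ + 1]].
At the point, J = [[-7.000, -8.000], [-0.250, -1.000]] (det J = 5.000).
Solving J·Δ = −F gives Δ = (0.200, -2.050).

(0.200, -2.050)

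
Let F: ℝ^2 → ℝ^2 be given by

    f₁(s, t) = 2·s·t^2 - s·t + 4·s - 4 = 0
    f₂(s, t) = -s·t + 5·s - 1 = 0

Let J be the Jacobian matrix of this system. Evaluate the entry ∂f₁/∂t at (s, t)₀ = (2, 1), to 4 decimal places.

6.0000

∂f₁/∂t = 4·s·t - s.
At (2, 1) this is 6.0000.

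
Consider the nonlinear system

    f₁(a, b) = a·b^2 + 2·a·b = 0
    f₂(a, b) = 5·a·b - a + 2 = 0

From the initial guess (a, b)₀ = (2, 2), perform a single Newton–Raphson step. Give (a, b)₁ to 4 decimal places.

At (2, 2): F = (16.0000, 20.0000).
Jacobian J = [[b^2 + 2·b, 2·a·b + 2·a], [5·b - 1, 5·a]].
At the point, J = [[8.0000, 12.0000], [9.0000, 10.0000]] (det J = -28.0000).
Solving J·Δ = −F gives Δ = (-2.8571, 0.5714).
Then the next iterate is (a, b)₁ = (-0.8571, 2.5714).

(-0.8571, 2.5714)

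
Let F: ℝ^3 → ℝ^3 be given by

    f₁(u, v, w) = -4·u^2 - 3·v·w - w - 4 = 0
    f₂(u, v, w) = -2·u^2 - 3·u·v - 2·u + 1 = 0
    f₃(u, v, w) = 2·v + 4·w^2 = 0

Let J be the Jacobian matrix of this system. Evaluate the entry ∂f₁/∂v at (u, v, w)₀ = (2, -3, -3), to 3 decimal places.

9.000

∂f₁/∂v = -3·w.
At (2, -3, -3) this is 9.000.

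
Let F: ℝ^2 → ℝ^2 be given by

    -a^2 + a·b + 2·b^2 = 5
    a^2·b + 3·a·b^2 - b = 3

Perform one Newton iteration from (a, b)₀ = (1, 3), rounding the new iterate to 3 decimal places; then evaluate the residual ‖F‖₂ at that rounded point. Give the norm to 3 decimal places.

At (1, 3): F = (15.000, 24.000).
Jacobian J = [[-2·a + b, a + 4·b], [2·a·b + 3·b^2, a^2 + 6·a·b - 1]].
At the point, J = [[1.000, 13.000], [33.000, 18.000]] (det J = -411.000).
Solving J·Δ = −F gives Δ = (-0.102, -1.146).
Then the next iterate is (a, b)₁ = (0.898, 1.854).
Re-evaluating at (0.898, 1.854): F = (2.73312, 5.90120), so ‖F‖₂ = 6.503.

6.503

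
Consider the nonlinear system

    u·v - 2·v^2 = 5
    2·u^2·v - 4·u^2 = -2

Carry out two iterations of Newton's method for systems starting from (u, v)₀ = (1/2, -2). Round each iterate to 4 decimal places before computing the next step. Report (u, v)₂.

(1.0334, 2.5677)

At (1/2, -2): F = (-14.0000, 0.0000).
Jacobian J = [[v, u - 4·v], [4·u·v - 8·u, 2·u^2]].
At the point, J = [[-2.0000, 8.5000], [-8.0000, 0.5000]] (det J = 67.0000).
Solving J·Δ = −F gives Δ = (0.1045, 1.6716).
Then the next iterate is (u, v)₁ = (0.6045, -0.3284).
Round to (0.6045, -0.3284) and repeat: F = (-5.414211, 0.298311), J = [[-0.3284, 1.9181], [-5.630071, 0.730841]].
Δ = (0.4289, 2.8961), so (u, v)₂ = (1.0334, 2.5677).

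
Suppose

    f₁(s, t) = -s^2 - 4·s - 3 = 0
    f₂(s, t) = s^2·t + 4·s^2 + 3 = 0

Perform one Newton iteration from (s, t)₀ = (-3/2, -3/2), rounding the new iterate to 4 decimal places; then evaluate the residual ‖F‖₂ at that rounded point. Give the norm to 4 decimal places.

3.6993

At (-3/2, -3/2): F = (0.7500, 8.6250).
Jacobian J = [[-2·s - 4, 0], [2·s·t + 8·s, s^2]].
At the point, J = [[-1.0000, 0.0000], [-7.5000, 2.2500]] (det J = -2.2500).
Solving J·Δ = −F gives Δ = (0.7500, -1.3333).
Then the next iterate is (s, t)₁ = (-0.7500, -2.8333).
Re-evaluating at (-0.7500, -2.8333): F = (-0.5625, 3.656269), so ‖F‖₂ = 3.6993.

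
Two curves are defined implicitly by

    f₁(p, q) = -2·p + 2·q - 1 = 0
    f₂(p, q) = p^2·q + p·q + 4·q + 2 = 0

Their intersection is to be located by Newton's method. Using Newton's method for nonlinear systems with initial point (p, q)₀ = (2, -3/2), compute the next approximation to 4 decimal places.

At (2, -3/2): F = (-8.0000, -13.0000).
Jacobian J = [[-2, 2], [2·p·q + q, p^2 + p + 4]].
At the point, J = [[-2.0000, 2.0000], [-7.5000, 10.0000]] (det J = -5.0000).
Solving J·Δ = −F gives Δ = (-10.8000, -6.8000).
Then the next iterate is (p, q)₁ = (-8.8000, -8.3000).

(-8.8000, -8.3000)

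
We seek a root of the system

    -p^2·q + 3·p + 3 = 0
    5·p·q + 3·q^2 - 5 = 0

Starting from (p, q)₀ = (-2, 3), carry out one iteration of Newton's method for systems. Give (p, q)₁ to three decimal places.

(-1.156, 2.417)

At (-2, 3): F = (-15.000, -8.000).
Jacobian J = [[-2·p·q + 3, -p^2], [5·q, 5·p + 6·q]].
At the point, J = [[15.000, -4.000], [15.000, 8.000]] (det J = 180.000).
Solving J·Δ = −F gives Δ = (0.844, -0.583).
Then the next iterate is (p, q)₁ = (-1.156, 2.417).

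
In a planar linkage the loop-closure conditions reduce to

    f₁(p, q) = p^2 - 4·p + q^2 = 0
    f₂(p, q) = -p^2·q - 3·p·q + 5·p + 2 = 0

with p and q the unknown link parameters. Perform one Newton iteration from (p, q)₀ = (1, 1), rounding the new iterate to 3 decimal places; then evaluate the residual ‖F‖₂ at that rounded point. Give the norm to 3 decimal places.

At (1, 1): F = (-2.000, 3.000).
Jacobian J = [[2·p - 4, 2·q], [-2·p·q - 3·q + 5, -p^2 - 3·p]].
At the point, J = [[-2.000, 2.000], [0.000, -4.000]] (det J = 8.000).
Solving J·Δ = −F gives Δ = (-0.250, 0.750).
Then the next iterate is (p, q)₁ = (0.750, 1.750).
Re-evaluating at (0.750, 1.750): F = (0.625, 0.82812), so ‖F‖₂ = 1.038.

1.038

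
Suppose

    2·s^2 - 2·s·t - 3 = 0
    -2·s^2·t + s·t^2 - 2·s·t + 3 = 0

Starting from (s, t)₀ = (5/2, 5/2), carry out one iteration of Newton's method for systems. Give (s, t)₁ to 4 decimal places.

At (5/2, 5/2): F = (-3.0000, -25.1250).
Jacobian J = [[4·s - 2·t, -2·s], [-4·s·t + t^2 - 2·t, -2·s^2 + 2·s·t - 2·s]].
At the point, J = [[5.0000, -5.0000], [-23.7500, -5.0000]] (det J = -143.7500).
Solving J·Δ = −F gives Δ = (-0.7696, -1.3696).
Then the next iterate is (s, t)₁ = (1.7304, 1.1304).

(1.7304, 1.1304)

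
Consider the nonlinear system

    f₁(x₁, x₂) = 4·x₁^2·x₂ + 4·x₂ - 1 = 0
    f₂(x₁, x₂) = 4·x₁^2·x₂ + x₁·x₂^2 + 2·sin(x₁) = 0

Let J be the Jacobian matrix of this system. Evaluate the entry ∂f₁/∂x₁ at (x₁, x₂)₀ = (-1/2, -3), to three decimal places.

∂f₁/∂x₁ = 8·x₁·x₂.
At (-1/2, -3) this is 12.000.

12.000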